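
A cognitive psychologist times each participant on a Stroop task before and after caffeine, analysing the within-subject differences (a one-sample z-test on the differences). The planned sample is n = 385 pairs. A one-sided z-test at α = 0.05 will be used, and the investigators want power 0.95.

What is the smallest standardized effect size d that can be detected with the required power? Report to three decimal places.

d ≈ 0.168

Need Φ(δ − 1.645) = 0.95, so δ = 1.645 + 1.645 = 3.290.
δ = d·√n ⇒ d = δ/√n = 3.290/√385 = 0.1677.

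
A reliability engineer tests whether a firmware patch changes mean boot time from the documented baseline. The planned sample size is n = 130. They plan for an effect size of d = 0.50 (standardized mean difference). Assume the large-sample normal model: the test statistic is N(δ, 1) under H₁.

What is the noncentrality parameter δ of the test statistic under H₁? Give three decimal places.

δ ≈ 5.701

The noncentrality parameter scales effect size by the design's sample-size factor: δ = d·√n = 0.50 × √130 = 5.7009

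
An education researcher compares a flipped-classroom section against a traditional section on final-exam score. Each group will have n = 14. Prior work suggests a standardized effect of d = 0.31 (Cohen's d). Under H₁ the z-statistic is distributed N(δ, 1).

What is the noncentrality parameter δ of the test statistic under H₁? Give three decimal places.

δ ≈ 0.820

The noncentrality parameter scales effect size by the design's sample-size factor: δ = d·√(n/2) = 0.31 × √(14/2) = 0.8202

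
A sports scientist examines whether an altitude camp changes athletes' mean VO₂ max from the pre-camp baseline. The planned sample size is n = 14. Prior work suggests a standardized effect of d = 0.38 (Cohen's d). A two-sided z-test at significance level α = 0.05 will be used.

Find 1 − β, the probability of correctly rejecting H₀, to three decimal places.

Noncentrality parameter: δ = d·√n = 0.38 × √14 = 1.4218
Two-sided α = 0.05 → critical value z_{0.025} = 1.960.
Power = Φ(δ − 1.960) + Φ(−δ − 1.960) = Φ(-0.538) + Φ(-3.382) = 0.2952 + 0.0004 = 0.2956.

Power ≈ 0.296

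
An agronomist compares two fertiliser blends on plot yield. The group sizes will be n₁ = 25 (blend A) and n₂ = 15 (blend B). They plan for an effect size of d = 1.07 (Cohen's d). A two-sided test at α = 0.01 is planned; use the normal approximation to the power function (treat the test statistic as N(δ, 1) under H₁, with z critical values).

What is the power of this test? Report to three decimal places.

Noncentrality parameter: δ = d / √(1/n₁ + 1/n₂) = 1.07 / √(1/25 + 1/15) = 3.2762
Two-sided α = 0.01 → critical value z_{0.005} = 2.576.
Power = Φ(δ − 2.576) + Φ(−δ − 2.576) = Φ(0.700) + Φ(-5.852) = 0.7581 + 0.0000 = 0.7581.

Power ≈ 0.758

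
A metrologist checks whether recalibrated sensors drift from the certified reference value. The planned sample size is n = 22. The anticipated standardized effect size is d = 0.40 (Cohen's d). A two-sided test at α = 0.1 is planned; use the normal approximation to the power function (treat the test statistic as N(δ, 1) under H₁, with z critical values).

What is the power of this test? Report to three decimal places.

Noncentrality parameter: δ = d·√n = 0.40 × √22 = 1.8762
Critical value for a two-sided test at α = 0.1: z_{α/2} = 1.645.
Power = Φ(δ − 1.645) + Φ(−δ − 1.645) = Φ(0.231) + Φ(-3.521) = 0.5915 + 0.0002 = 0.5917.

Power ≈ 0.592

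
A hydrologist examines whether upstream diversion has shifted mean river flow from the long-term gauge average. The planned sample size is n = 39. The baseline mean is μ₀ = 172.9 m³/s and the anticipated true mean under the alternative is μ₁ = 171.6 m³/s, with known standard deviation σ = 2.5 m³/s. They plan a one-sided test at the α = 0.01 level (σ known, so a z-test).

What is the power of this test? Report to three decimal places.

Power ≈ 0.821

Standardized effect: d = |μ₁ − μ₀| / σ = |171.6 − 172.9| / 2.5 = 0.5200
Noncentrality parameter: δ = d·√n = 0.5200 × √39 = 3.2474
One-sided α = 0.01 → critical value z_{0.01} = 2.326.
Power = P(Z > 2.326 − δ) = Φ(0.921) = 0.8215.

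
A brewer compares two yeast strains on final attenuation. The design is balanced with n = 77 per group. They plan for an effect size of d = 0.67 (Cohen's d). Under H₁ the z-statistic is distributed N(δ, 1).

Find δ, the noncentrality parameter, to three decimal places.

The noncentrality parameter scales effect size by the design's sample-size factor: δ = d·√(n/2) = 0.67 × √(77/2) = 4.1572

δ ≈ 4.157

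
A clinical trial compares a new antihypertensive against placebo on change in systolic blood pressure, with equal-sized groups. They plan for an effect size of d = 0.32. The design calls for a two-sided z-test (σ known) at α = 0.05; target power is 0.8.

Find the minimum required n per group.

For power 0.8 need Φ(δ − z_{0.025}) = 0.8, so δ = z_{0.025} + z_{0.20} = 1.960 + 0.842 = 2.802.
(The Φ(−δ − z_{α/2}) term is vanishingly small for δ > 0 and is dropped in the standard sample-size formula.)
δ = d·√(n/2) ⇒ n = 2(δ/d)² = 2 × (2.802 / 0.32)² = 153.30.
Round up to the next whole unit.

n = 154 per group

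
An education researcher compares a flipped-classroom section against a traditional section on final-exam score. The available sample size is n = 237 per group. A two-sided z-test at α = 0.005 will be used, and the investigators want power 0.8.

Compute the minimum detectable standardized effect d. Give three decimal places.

d ≈ 0.335

Need Φ(δ − 2.807) = 0.8, so δ = 2.807 + 0.842 = 3.649.
(Lower-tail contribution to power is negligible for δ > 0.)
δ = d·√(n/2) ⇒ d = δ/√(n/2) = 3.649/√(237/2) = 0.3352.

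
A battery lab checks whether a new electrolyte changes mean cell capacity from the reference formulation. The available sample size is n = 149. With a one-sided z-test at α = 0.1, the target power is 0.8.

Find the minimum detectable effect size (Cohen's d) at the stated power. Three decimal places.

d ≈ 0.174

Need Φ(δ − 1.282) = 0.8, so δ = 1.282 + 0.842 = 2.123.
δ = d·√n ⇒ d = δ/√n = 2.123/√149 = 0.1739.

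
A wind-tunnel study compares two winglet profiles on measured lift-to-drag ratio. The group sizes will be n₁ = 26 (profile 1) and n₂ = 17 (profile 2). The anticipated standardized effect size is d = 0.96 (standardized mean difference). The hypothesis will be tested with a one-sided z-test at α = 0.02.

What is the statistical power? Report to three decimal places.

Power ≈ 0.847

Noncentrality parameter: δ = d / √(1/n₁ + 1/n₂) = 0.96 / √(1/26 + 1/17) = 3.0779
One-sided α = 0.02 → critical value z_{0.02} = 2.054.
Power = P(Z > 2.054 − δ) = Φ(1.024) = 0.8471.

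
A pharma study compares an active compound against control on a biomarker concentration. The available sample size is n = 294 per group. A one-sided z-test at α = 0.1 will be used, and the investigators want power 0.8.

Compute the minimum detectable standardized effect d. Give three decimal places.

d ≈ 0.175

Required noncentrality: δ = z_{0.1} + z_{0.20} = 1.282 + 0.842 = 2.123.
δ = d·√(n/2) ⇒ d = δ/√(n/2) = 2.123/√(294/2) = 0.1751.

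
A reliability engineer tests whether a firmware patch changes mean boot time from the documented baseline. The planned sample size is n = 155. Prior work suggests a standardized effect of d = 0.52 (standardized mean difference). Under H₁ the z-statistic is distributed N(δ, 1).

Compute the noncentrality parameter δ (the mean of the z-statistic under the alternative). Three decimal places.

The noncentrality parameter scales effect size by the design's sample-size factor: δ = d·√n = 0.52 × √155 = 6.4739

δ ≈ 6.474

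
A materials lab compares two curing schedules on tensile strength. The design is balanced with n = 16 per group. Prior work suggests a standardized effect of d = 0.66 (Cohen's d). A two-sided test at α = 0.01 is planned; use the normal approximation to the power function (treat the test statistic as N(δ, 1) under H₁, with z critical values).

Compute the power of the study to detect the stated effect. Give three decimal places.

Power ≈ 0.239

Noncentrality parameter: δ = d·√(n/2) = 0.66 × √(16/2) = 1.8668
Critical value for a two-sided test at α = 0.01: z_{α/2} = 2.576.
Power = Φ(δ − 2.576) + Φ(−δ − 2.576) = Φ(-0.709) + Φ(-4.443) = 0.2391 + 0.0000 = 0.2391.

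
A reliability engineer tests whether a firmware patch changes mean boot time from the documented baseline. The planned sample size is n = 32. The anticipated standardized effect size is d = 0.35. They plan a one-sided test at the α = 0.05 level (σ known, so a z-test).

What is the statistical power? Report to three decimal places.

Power ≈ 0.631

Noncentrality parameter: δ = d·√n = 0.35 × √32 = 1.9799
One-sided α = 0.05 → critical value z_{0.05} = 1.645.
Power = Φ(δ − 1.645) = Φ(0.335) = 0.6312.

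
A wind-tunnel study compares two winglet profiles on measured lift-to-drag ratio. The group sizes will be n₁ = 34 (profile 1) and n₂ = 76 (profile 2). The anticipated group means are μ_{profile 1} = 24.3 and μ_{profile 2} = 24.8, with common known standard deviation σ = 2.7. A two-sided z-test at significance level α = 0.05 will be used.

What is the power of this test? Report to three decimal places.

Standardized effect: d = |μ_{profile 1} − μ_{profile 2}| / σ = |24.3 − 24.8| / 2.7 = 0.1852
Noncentrality parameter: δ = d / √(1/n₁ + 1/n₂) = 0.1852 / √(1/34 + 1/76) = 0.8975
Critical value for a two-sided test at α = 0.05: z_{α/2} = 1.960.
Power = Φ(δ − 1.960) + Φ(−δ − 1.960) = Φ(-1.062) + Φ(-2.858) = 0.1440 + 0.0021 = 0.1462.

Power ≈ 0.146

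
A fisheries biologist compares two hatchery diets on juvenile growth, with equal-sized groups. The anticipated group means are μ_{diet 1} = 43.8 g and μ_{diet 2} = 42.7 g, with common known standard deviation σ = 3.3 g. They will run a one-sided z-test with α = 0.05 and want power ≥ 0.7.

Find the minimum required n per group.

Standardized effect: d = |μ_{diet 1} − μ_{diet 2}| / σ = |43.8 − 42.7| / 3.3 = 0.3333
Set Φ(δ − 1.645) = 0.7; then δ − 1.645 = Φ⁻¹(0.7) = 0.524, giving δ = 2.169.
δ = d·√(n/2) ⇒ n = 2(δ/d)² = 2 × (2.169 / 0.3333)² = 84.70.
Round up to the next whole unit.

n = 85 per group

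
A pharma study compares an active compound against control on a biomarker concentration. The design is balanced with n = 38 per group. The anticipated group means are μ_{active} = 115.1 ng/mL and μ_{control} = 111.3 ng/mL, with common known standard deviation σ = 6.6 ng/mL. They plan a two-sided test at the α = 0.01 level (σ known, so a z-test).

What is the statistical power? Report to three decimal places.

Standardized effect: d = |μ_{active} − μ_{control}| / σ = |115.1 − 111.3| / 6.6 = 0.5758
Noncentrality parameter: δ = d·√(n/2) = 0.5758 × √(38/2) = 2.5097
Critical value for a two-sided test at α = 0.01: z_{α/2} = 2.576.
Power = Φ(δ − 2.576) + Φ(−δ − 2.576) = Φ(-0.066) + Φ(-5.085) = 0.4736 + 0.0000 = 0.4736.

Power ≈ 0.474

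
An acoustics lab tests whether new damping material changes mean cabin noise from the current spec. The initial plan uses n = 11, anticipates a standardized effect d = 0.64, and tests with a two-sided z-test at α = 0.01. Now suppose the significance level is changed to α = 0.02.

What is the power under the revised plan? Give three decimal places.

δ = d·√n = 0.64 × √11 = 2.1226 (unchanged). New critical value: z_{0.01} = 2.326.
Revised power = Φ(δ − 2.326) + Φ(−δ − 2.326) = Φ(-0.204) + Φ(-4.449) = 0.4193 + 0.0000 = 0.4193.

Power ≈ 0.419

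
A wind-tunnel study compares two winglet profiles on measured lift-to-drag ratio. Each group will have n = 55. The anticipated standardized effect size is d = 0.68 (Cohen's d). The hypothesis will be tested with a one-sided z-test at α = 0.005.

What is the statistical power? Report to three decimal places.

Power ≈ 0.839

Noncentrality parameter: λ = d·√(n/2) = 0.68 × √(55/2) = 3.5660
Critical value for a one-sided test at α = 0.005: z_α = 2.576.
Power = P(Z > 2.576 − λ) = Φ(0.990) = 0.8389.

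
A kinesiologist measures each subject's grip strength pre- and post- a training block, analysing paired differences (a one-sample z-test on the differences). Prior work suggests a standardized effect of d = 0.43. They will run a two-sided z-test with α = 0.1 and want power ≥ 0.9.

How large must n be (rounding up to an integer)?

Set Φ(δ − 1.645) = 0.9; then δ − 1.645 = Φ⁻¹(0.9) = 1.282, giving δ = 2.926.
(For δ > 0 the lower-tail rejection region contributes negligibly to power, so the one-term inversion is standard.)
δ = d·√n ⇒ n = (δ/d)² = (2.926 / 0.43)² = 46.32.
Rounding up, n = 47.

n = 47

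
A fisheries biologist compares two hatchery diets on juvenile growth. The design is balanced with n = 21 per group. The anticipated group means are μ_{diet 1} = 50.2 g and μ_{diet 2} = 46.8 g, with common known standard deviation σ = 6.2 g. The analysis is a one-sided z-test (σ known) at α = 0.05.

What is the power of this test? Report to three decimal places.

Power ≈ 0.553

Standardized effect: d = |μ_{diet 1} − μ_{diet 2}| / σ = |50.2 − 46.8| / 6.2 = 0.5484
Noncentrality parameter: δ = d·√(n/2) = 0.5484 × √(21/2) = 1.7770
One-sided α = 0.05 → critical value z_{0.05} = 1.645.
Power = Φ(δ − 1.645) = Φ(0.132) = 0.5526.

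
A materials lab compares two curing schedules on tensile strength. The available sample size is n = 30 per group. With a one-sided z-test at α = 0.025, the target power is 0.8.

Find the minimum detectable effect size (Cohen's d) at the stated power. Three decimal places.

d ≈ 0.723

Need Φ(δ − 1.960) = 0.8, so δ = 1.960 + 0.842 = 2.802.
δ = d·√(n/2) ⇒ d = δ/√(n/2) = 2.802/√(30/2) = 0.7234.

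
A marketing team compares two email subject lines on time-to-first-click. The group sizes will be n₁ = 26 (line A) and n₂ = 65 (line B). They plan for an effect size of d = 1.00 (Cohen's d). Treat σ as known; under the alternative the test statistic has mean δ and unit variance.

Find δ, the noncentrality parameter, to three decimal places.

The noncentrality parameter scales effect size by the design's sample-size factor: δ = d / √(1/n₁ + 1/n₂) = 1.00 / √(1/26 + 1/65) = 4.3095

δ ≈ 4.309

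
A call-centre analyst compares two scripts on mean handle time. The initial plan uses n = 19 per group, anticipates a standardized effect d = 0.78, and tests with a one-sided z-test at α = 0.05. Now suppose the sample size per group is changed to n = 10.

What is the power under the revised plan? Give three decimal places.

Power ≈ 0.540

With n = 10 per group: δ = d·√(n/2) = 0.78 × √(10/2) = 1.7441. Critical value z_{0.05} = 1.645.
Revised power = P(Z > 1.645 − δ) = Φ(0.099) = 0.5395.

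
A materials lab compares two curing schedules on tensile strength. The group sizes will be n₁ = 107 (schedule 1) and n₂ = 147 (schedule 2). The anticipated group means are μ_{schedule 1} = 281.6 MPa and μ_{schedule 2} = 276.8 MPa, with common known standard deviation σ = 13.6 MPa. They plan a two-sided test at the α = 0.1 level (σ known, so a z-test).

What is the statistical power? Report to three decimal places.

Standardized effect: d = |μ_{schedule 1} − μ_{schedule 2}| / σ = |281.6 − 276.8| / 13.6 = 0.3529
Noncentrality parameter: δ = d / √(1/n₁ + 1/n₂) = 0.3529 / √(1/107 + 1/147) = 2.7774
Critical value for a two-sided test at α = 0.1: z_{α/2} = 1.645.
Power = Φ(δ − 1.645) + Φ(−δ − 1.645) = Φ(1.133) + Φ(-4.422) = 0.8713 + 0.0000 = 0.8713.

Power ≈ 0.871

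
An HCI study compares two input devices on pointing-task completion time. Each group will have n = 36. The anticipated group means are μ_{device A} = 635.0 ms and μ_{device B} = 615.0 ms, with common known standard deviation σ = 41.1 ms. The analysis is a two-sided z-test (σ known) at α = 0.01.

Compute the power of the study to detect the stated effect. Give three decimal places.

Power ≈ 0.305

Standardized effect: d = |μ_{device A} − μ_{device B}| / σ = |635.0 − 615.0| / 41.1 = 0.4866
Noncentrality parameter: δ = d·√(n/2) = 0.4866 × √(36/2) = 2.0645
Two-sided α = 0.01 → critical value z_{0.005} = 2.576.
Power = Φ(δ − 2.576) + Φ(−δ − 2.576) = Φ(-0.511) + Φ(-4.640) = 0.3046 + 0.0000 = 0.3046.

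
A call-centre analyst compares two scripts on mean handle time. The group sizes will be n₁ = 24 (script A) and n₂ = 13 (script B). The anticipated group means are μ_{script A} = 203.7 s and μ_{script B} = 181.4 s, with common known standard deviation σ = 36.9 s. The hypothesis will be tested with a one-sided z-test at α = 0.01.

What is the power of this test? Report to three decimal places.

Power ≈ 0.284

Standardized effect: d = |μ_{script A} − μ_{script B}| / σ = |203.7 − 181.4| / 36.9 = 0.6043
Noncentrality parameter: δ = d / √(1/n₁ + 1/n₂) = 0.6043 / √(1/24 + 1/13) = 1.7549
One-sided α = 0.01 → critical value z_{0.01} = 2.326.
Power = Φ(δ − 2.326) = Φ(-0.571) = 0.2839.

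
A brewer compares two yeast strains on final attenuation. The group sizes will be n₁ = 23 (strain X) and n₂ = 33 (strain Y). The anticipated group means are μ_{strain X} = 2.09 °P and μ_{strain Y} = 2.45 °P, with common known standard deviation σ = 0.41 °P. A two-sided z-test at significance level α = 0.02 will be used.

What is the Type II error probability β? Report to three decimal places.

β ≈ 0.182

Standardized effect: d = |μ_{strain X} − μ_{strain Y}| / σ = |2.09 − 2.45| / 0.41 = 0.8780
Noncentrality parameter: δ = d / √(1/n₁ + 1/n₂) = 0.8780 / √(1/23 + 1/33) = 3.2326
Critical value for a two-sided test at α = 0.02: z_{α/2} = 2.326.
Power = Φ(δ − 2.326) + Φ(−δ − 2.326) = Φ(0.906) + Φ(-5.559) = 0.8176 + 0.0000 = 0.8176.
Type II error: β = 1 − power = 1 − 0.8176 = 0.1824.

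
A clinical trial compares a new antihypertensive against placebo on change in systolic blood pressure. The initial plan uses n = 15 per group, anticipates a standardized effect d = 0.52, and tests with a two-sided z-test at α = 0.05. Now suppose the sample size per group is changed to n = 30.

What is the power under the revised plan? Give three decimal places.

With n = 30 per group: δ = d·√(n/2) = 0.52 × √(30/2) = 2.0140. Critical value z_{0.025} = 1.960.
Revised power = Φ(δ − 1.960) + Φ(−δ − 1.960) = Φ(0.054) + Φ(-3.974) = 0.5215 + 0.0000 = 0.5216.

Power ≈ 0.522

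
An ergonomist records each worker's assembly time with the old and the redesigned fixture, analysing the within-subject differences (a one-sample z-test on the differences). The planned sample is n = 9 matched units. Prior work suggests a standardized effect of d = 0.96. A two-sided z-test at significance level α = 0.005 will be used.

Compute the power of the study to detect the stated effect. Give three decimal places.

Noncentrality parameter: δ = d·√n = 0.96 × √9 = 2.8800
Critical value for a two-sided test at α = 0.005: z_{α/2} = 2.807.
Power = Φ(δ − 2.807) + Φ(−δ − 2.807) = Φ(0.073) + Φ(-5.687) = 0.5291 + 0.0000 = 0.5291.

Power ≈ 0.529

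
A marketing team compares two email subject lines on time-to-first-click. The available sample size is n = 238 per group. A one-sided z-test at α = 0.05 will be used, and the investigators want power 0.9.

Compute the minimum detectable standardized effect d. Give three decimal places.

Need Φ(δ − 1.645) = 0.9, so δ = 1.645 + 1.282 = 2.926.
δ = d·√(n/2) ⇒ d = δ/√(n/2) = 2.926/√(238/2) = 0.2683.

d ≈ 0.268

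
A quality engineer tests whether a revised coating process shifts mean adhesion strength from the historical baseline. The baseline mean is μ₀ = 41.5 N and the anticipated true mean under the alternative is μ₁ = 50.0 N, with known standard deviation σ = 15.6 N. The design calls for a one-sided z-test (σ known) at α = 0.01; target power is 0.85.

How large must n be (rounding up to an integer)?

Standardized effect: d = |μ₁ − μ₀| / σ = |50.0 − 41.5| / 15.6 = 0.5449
For power 0.85 need Φ(δ − z_{0.01}) = 0.85, so δ = z_{0.01} + z_{0.15} = 2.326 + 1.036 = 3.363.
δ = d·√n ⇒ n = (δ/d)² = (3.363 / 0.5449)² = 38.09.
Round up to the next whole unit.

n = 39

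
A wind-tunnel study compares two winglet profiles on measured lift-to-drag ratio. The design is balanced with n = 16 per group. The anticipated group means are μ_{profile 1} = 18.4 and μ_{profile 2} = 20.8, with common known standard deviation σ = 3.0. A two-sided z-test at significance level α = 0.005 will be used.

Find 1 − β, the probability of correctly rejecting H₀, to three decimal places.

Power ≈ 0.293

Standardized effect: d = |μ_{profile 1} − μ_{profile 2}| / σ = |18.4 − 20.8| / 3.0 = 0.8000
Noncentrality parameter: δ = d·√(n/2) = 0.8000 × √(16/2) = 2.2627
Critical value for a two-sided test at α = 0.005: z_{α/2} = 2.807.
Power = Φ(δ − 2.807) + Φ(−δ − 2.807) = Φ(-0.544) + Φ(-5.070) = 0.2931 + 0.0000 = 0.2931.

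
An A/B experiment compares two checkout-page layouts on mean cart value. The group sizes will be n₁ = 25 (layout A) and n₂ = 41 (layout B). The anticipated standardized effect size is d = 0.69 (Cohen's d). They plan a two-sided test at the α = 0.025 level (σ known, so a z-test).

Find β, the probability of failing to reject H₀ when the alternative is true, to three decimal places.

β ≈ 0.316

Noncentrality parameter: δ = d / √(1/n₁ + 1/n₂) = 0.69 / √(1/25 + 1/41) = 2.7192
Two-sided α = 0.025 → critical value z_{0.0125} = 2.241.
Power = Φ(δ − 2.241) + Φ(−δ − 2.241) = Φ(0.478) + Φ(-4.961) = 0.6836 + 0.0000 = 0.6836.
Type II error: β = 1 − power = 1 − 0.6836 = 0.3164.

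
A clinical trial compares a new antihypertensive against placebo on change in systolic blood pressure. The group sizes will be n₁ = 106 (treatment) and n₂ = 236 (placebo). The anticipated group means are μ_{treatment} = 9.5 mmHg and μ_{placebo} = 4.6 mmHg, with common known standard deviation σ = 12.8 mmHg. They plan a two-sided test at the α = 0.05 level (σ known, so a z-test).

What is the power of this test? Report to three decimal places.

Standardized effect: d = |μ_{treatment} − μ_{placebo}| / σ = |9.5 − 4.6| / 12.8 = 0.3828
Noncentrality parameter: δ = d / √(1/n₁ + 1/n₂) = 0.3828 / √(1/106 + 1/236) = 3.2740
Two-sided α = 0.05 → critical value z_{0.025} = 1.960.
Power = Φ(δ − 1.960) + Φ(−δ − 1.960) = Φ(1.314) + Φ(-5.234) = 0.9056 + 0.0000 = 0.9056.

Power ≈ 0.906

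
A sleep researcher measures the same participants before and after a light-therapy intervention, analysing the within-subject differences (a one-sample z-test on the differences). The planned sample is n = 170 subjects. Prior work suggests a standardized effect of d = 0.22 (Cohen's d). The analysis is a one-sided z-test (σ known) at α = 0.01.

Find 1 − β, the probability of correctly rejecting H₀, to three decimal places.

Noncentrality parameter: δ = d·√n = 0.22 × √170 = 2.8684
One-sided α = 0.01 → critical value z_{0.01} = 2.326.
Power = Φ(δ − 2.326) = Φ(0.542) = 0.7061.

Power ≈ 0.706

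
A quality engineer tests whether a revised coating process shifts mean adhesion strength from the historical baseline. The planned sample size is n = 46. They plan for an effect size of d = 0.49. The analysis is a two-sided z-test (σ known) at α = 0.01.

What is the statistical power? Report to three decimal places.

Power ≈ 0.773

Noncentrality parameter: δ = d·√n = 0.49 × √46 = 3.3233
Two-sided α = 0.01 → critical value z_{0.005} = 2.576.
Power = Φ(δ − 2.576) + Φ(−δ − 2.576) = Φ(0.748) + Φ(-5.899) = 0.7726 + 0.0000 = 0.7726.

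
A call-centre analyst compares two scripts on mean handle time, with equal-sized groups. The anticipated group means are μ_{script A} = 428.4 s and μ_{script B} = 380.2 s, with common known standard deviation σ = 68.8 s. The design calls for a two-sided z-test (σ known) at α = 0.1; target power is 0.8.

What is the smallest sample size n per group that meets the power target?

Standardized effect: d = |μ_{script A} − μ_{script B}| / σ = |428.4 − 380.2| / 68.8 = 0.7006
Set Φ(δ − 1.645) = 0.8; then δ − 1.645 = Φ⁻¹(0.8) = 0.842, giving δ = 2.486.
(Ignoring the negligible lower-tail rejection probability gives the usual closed-form inversion.)
δ = d·√(n/2) ⇒ n = 2(δ/d)² = 2 × (2.486 / 0.7006)² = 25.19.
Round up to the next whole unit.

n = 26 per group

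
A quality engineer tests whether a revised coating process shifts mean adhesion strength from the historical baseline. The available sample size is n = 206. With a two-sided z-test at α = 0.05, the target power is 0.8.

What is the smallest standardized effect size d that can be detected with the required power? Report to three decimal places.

d ≈ 0.195

Required noncentrality: δ = z_{0.025} + z_{0.20} = 1.960 + 0.842 = 2.802.
(The second rejection-region term Φ(−δ − z_{α/2}) is negligible and dropped.)
δ = d·√n ⇒ d = δ/√n = 2.802/√206 = 0.1952.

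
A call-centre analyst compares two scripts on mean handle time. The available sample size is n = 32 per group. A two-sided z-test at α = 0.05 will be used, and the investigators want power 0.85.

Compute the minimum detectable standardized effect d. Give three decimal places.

Need Φ(δ − 1.960) = 0.85, so δ = 1.960 + 1.036 = 2.996.
(Lower-tail contribution to power is negligible for δ > 0.)
δ = d·√(n/2) ⇒ d = δ/√(n/2) = 2.996/√(32/2) = 0.7491.

d ≈ 0.749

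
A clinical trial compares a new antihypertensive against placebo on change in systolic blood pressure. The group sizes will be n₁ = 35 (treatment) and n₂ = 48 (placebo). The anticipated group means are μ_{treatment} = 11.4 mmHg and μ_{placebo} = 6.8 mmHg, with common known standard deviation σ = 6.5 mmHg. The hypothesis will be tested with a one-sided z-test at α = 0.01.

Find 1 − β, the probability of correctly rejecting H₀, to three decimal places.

Standardized effect: d = |μ_{treatment} − μ_{placebo}| / σ = |11.4 − 6.8| / 6.5 = 0.7077
Noncentrality parameter: δ = d / √(1/n₁ + 1/n₂) = 0.7077 / √(1/35 + 1/48) = 3.1839
One-sided α = 0.01 → critical value z_{0.01} = 2.326.
Power = Φ(δ − 2.326) = Φ(0.858) = 0.8044.

Power ≈ 0.804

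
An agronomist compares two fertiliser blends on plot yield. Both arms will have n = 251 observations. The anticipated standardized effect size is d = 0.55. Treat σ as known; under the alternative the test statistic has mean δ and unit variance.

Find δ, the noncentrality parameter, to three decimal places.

δ ≈ 6.161

The noncentrality parameter scales effect size by the design's sample-size factor: δ = d·√(n/2) = 0.55 × √(251/2) = 6.1615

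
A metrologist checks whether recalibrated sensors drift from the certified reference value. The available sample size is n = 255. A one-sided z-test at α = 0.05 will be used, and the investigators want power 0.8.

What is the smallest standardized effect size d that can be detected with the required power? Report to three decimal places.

d ≈ 0.156

Need Φ(δ − 1.645) = 0.8, so δ = 1.645 + 0.842 = 2.486.
δ = d·√n ⇒ d = δ/√n = 2.486/√255 = 0.1557.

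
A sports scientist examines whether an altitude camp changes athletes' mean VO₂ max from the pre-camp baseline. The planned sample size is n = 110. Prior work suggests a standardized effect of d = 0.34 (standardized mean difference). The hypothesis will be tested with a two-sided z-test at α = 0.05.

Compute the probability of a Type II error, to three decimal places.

β ≈ 0.054

Noncentrality parameter: δ = d·√n = 0.34 × √110 = 3.5660
Two-sided α = 0.05 → critical value z_{0.025} = 1.960.
Power = Φ(δ − 1.960) + Φ(−δ − 1.960) = Φ(1.606) + Φ(-5.526) = 0.9459 + 0.0000 = 0.9459.
Type II error: β = 1 − power = 1 − 0.9459 = 0.0541.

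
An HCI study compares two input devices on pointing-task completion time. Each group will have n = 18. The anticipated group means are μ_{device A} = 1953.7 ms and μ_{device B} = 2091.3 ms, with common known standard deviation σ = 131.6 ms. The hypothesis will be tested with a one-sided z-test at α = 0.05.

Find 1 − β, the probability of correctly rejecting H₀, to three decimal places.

Standardized effect: d = |μ_{device A} − μ_{device B}| / σ = |1953.7 − 2091.3| / 131.6 = 1.0456
Noncentrality parameter: δ = d·√(n/2) = 1.0456 × √(18/2) = 3.1368
One-sided α = 0.05 → critical value z_{0.05} = 1.645.
Power = P(Z > 1.645 − δ) = Φ(1.492) = 0.9321.

Power ≈ 0.932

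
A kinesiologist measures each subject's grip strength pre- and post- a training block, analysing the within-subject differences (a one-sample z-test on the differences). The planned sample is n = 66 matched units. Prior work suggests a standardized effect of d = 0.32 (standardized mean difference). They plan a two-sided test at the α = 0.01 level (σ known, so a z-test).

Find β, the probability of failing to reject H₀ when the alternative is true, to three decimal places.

β ≈ 0.490

Noncentrality parameter: δ = d·√n = 0.32 × √66 = 2.5997
Critical value for a two-sided test at α = 0.01: z_{α/2} = 2.576.
Power = Φ(δ − 2.576) + Φ(−δ − 2.576) = Φ(0.024) + Φ(-5.176) = 0.5095 + 0.0000 = 0.5095.
Type II error: β = 1 − power = 1 − 0.5095 = 0.4905.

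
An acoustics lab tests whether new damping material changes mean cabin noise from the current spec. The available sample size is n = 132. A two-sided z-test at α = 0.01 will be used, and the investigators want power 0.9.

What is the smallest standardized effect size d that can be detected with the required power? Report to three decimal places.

Need Φ(δ − 2.576) = 0.9, so δ = 2.576 + 1.282 = 3.857.
(The second rejection-region term Φ(−δ − z_{α/2}) is negligible and dropped.)
δ = d·√n ⇒ d = δ/√n = 3.857/√132 = 0.3357.

d ≈ 0.336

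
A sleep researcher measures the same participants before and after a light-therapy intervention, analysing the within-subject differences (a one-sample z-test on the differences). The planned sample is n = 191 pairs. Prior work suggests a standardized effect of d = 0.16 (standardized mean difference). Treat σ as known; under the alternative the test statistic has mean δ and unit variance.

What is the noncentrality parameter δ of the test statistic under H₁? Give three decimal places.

The noncentrality parameter scales effect size by the design's sample-size factor: δ = d·√n = 0.16 × √191 = 2.2112

δ ≈ 2.211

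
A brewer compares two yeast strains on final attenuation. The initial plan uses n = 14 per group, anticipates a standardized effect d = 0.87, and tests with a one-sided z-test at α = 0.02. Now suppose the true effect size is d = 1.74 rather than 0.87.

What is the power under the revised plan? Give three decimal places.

With d = 1.74: δ = d·√(n/2) = 1.74 × √(14/2) = 4.6036. Critical value z_{0.02} = 2.054.
Revised power = P(Z > 2.054 − δ) = Φ(2.550) = 0.9946.

Power ≈ 0.995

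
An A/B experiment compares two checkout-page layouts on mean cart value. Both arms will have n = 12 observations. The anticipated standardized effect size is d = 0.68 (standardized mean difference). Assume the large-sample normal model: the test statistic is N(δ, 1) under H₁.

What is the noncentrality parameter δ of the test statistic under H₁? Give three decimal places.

The noncentrality parameter scales effect size by the design's sample-size factor: δ = d·√(n/2) = 0.68 × √(12/2) = 1.6657

δ ≈ 1.666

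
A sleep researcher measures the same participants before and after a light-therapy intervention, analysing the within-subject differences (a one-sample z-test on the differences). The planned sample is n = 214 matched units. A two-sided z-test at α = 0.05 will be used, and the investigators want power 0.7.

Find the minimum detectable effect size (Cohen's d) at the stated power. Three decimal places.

d ≈ 0.170

Need Φ(δ − 1.960) = 0.7, so δ = 1.960 + 0.524 = 2.484.
(Lower-tail contribution to power is negligible for δ > 0.)
δ = d·√n ⇒ d = δ/√n = 2.484/√214 = 0.1698.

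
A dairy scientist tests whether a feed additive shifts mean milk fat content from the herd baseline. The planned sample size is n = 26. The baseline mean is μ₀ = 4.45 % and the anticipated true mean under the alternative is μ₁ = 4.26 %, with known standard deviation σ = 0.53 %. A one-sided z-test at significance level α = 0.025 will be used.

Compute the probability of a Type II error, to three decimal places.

β ≈ 0.553

Standardized effect: d = |μ₁ − μ₀| / σ = |4.26 − 4.45| / 0.53 = 0.3585
Noncentrality parameter: δ = d·√n = 0.3585 × √26 = 1.8280
One-sided α = 0.025 → critical value z_{0.025} = 1.960.
Power = Φ(δ − 1.960) = Φ(-0.132) = 0.4475.
Type II error: β = 1 − power = 1 − 0.4475 = 0.5525.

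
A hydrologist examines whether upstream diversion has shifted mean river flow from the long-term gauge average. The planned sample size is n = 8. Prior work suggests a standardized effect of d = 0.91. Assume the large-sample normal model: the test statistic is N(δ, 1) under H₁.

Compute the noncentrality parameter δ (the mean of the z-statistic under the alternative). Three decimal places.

δ ≈ 2.574

δ = d·√n = 0.91 × √8 = 2.5739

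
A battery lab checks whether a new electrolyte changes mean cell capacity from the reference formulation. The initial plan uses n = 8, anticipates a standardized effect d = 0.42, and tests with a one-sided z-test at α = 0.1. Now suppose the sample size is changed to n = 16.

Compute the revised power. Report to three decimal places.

Power ≈ 0.655

With n = 16: δ = d·√n = 0.42 × √16 = 1.6800. Critical value z_{0.1} = 1.282.
Revised power = P(Z > 1.282 − δ) = Φ(0.398) = 0.6549.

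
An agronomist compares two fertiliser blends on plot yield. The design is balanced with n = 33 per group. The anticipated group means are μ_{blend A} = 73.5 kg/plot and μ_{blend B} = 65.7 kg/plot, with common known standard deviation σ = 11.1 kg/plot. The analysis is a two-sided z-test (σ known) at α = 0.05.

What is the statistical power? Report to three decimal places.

Power ≈ 0.814

Standardized effect: d = |μ_{blend A} − μ_{blend B}| / σ = |73.5 − 65.7| / 11.1 = 0.7027
Noncentrality parameter: δ = d·√(n/2) = 0.7027 × √(33/2) = 2.8544
Two-sided α = 0.05 → critical value z_{0.025} = 1.960.
Power = Φ(δ − 1.960) + Φ(−δ − 1.960) = Φ(0.894) + Φ(-4.814) = 0.8145 + 0.0000 = 0.8145.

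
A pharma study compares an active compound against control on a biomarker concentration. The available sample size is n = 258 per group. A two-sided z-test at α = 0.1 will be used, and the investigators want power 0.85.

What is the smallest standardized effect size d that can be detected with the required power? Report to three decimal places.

d ≈ 0.236

Need Φ(δ − 1.645) = 0.85, so δ = 1.645 + 1.036 = 2.681.
(The second rejection-region term Φ(−δ − z_{α/2}) is negligible and dropped.)
δ = d·√(n/2) ⇒ d = δ/√(n/2) = 2.681/√(258/2) = 0.2361.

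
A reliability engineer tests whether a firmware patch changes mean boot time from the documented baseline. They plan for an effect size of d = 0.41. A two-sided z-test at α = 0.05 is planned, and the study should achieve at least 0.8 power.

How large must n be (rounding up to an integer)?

For power 0.8 need Φ(δ − z_{0.025}) = 0.8, so δ = z_{0.025} + z_{0.20} = 1.960 + 0.842 = 2.802.
(For δ > 0 the lower-tail rejection region contributes negligibly to power, so the one-term inversion is standard.)
δ = d·√n ⇒ n = (δ/d)² = (2.802 / 0.41)² = 46.69.
Rounding up, n = 47.

n = 47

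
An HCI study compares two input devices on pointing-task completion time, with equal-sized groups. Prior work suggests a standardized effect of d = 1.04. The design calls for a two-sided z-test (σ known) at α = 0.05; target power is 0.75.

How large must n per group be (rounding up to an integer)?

n = 13 per group

Set Φ(δ − 1.960) = 0.75; then δ − 1.960 = Φ⁻¹(0.75) = 0.674, giving δ = 2.634.
(Ignoring the negligible lower-tail rejection probability gives the usual closed-form inversion.)
δ = d·√(n/2) ⇒ n = 2(δ/d)² = 2 × (2.634 / 1.04)² = 12.83.
Round up to the next whole unit.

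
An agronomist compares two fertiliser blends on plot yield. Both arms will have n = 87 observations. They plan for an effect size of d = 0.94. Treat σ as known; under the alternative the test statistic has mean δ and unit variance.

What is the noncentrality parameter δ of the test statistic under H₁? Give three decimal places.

δ = d·√(n/2) = 0.94 × √(87/2) = 6.1997

δ ≈ 6.200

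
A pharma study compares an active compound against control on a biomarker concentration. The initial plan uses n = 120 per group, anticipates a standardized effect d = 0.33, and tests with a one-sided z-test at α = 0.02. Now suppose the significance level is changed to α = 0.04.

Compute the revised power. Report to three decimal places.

δ = d·√(n/2) = 0.33 × √(120/2) = 2.5562 (unchanged). New critical value: z_{0.04} = 1.751.
Revised power = Φ(δ − 1.751) = Φ(0.805) = 0.7897.

Power ≈ 0.790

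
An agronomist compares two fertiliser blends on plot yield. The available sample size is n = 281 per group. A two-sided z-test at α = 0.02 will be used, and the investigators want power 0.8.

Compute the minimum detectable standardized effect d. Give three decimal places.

Required noncentrality: δ = z_{0.01} + z_{0.20} = 2.326 + 0.842 = 3.168.
(The second rejection-region term Φ(−δ − z_{α/2}) is negligible and dropped.)
δ = d·√(n/2) ⇒ d = δ/√(n/2) = 3.168/√(281/2) = 0.2673.

d ≈ 0.267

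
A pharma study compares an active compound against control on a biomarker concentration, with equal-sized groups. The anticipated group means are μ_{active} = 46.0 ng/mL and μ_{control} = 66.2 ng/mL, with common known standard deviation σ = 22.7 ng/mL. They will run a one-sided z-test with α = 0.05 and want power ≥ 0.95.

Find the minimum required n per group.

n = 28 per group

Standardized effect: d = |μ_{active} − μ_{control}| / σ = |46.0 − 66.2| / 22.7 = 0.8899
For power 0.95 need Φ(δ − z_{0.05}) = 0.95, so δ = z_{0.05} + z_{0.05} = 1.645 + 1.645 = 3.290.
δ = d·√(n/2) ⇒ n = 2(δ/d)² = 2 × (3.290 / 0.8899)² = 27.33.
Round up to the next whole unit.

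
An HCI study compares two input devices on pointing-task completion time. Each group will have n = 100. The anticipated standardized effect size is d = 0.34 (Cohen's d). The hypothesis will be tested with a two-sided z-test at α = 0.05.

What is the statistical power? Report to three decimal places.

Noncentrality parameter: δ = d·√(n/2) = 0.34 × √(100/2) = 2.4042
Two-sided α = 0.05 → critical value z_{0.025} = 1.960.
Power = Φ(δ − 1.960) + Φ(−δ − 1.960) = Φ(0.444) + Φ(-4.364) = 0.6716 + 0.0000 = 0.6716.

Power ≈ 0.672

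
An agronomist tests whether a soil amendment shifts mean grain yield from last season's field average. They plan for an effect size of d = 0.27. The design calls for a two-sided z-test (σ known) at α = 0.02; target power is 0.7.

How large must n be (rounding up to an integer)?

Set Φ(δ − 2.326) = 0.7; then δ − 2.326 = Φ⁻¹(0.7) = 0.524, giving δ = 2.851.
(The Φ(−δ − z_{α/2}) term is vanishingly small for δ > 0 and is dropped in the standard sample-size formula.)
δ = d·√n ⇒ n = (δ/d)² = (2.851 / 0.27)² = 111.48.
Round up to the next whole unit.

n = 112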